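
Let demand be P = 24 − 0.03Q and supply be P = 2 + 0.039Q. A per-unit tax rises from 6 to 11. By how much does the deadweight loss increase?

Competitive equilibrium: 24 − 0.03Q = 2 + 0.039Q → Q* = 318.8406, P* = 14.4348.
For a per-unit tax t: ΔQ = t/0.069, so DWL = ½·t·(t/0.069) = t²/0.138.
At t = 6: DWL = 260.87. At t = 11: DWL = 876.812.
Increase = 876.812 − 260.87 = 615.94.

615.94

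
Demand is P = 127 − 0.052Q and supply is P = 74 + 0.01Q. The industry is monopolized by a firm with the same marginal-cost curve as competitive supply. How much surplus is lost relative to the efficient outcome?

Competitive equilibrium: 127 − 0.052Q = 74 + 0.01Q → Q* = 854.83871, P* = 82.54839.
Marginal revenue: MR = 127 − 0.104Q. Set MR = MC: 127 − 0.104Q = 74 + 0.01Q → Q_m = 464.91228.
Price P_m = 127 − 0.052·464.91228 = 102.82456; MC(Q_m) = 74 + 0.01·464.91228 = 78.64912.
Competitive Q* = 854.83871, so ΔQ = 389.92643; wedge = 102.82456 − 78.64912 = 24.17544.
DWL = ½ × 389.92643 × 24.17544 = 4713.32.

4713.32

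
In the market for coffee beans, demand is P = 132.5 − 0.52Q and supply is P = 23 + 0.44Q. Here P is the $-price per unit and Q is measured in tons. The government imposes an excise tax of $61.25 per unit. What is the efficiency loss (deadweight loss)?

$1953.94

Competitive equilibrium: 132.5 − 0.52Q = 23 + 0.44Q → Q* = 114.0625, P* = 73.1875.
With the tax, the buyer price exceeds the seller price by 61.25: (132.5 − 0.52Q) − (23 + 0.44Q) = 61.25 → Q' = 50.2604.
ΔQ = 114.0625 − 50.2604 = 63.8021; the wedge equals the tax, 61.25.
DWL = ½ × 63.8021 × 61.25 = $1953.94.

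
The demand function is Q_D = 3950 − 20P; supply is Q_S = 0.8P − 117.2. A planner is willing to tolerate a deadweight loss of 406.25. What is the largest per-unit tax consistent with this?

In inverse form: demand P = 197.5 − 0.05Q, supply P = 146.5 + 1.25Q.
Competitive equilibrium: 197.5 − 0.05Q = 146.5 + 1.25Q → Q* = 39.2308, P* = 195.5385.
A tax t gives ΔQ = t/1.3 and wedge t, so DWL = t²/2.6.
t²/2.6 = 406.25 → t² = 1056.25 → t = 32.5.

32.5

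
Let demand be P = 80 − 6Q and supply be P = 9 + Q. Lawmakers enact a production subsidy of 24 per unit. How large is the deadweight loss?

Competitive equilibrium: 80 − 6Q = 9 + Q → Q* = 10.1429, P* = 19.1429.
The subsidy lowers effective supply by 24: P = Q − 15.
New quantity: 80 − 6Q = Q − 15 → Q' = 13.5714.
Overproduction ΔQ = 13.5714 − 10.1429 = 3.4285; wedge = subsidy = 24.
The triangle = ½ × 3.4285 × 24 = 41.14.

41.14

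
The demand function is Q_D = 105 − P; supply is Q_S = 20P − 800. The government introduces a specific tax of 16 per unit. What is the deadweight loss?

In inverse form: demand P = 105 − Q, supply P = 40 + 0.05Q.
Competitive equilibrium: 105 − Q = 40 + 0.05Q → Q* = 61.9048, P* = 43.0952.
With the tax, the buyer price exceeds the seller price by 16: (105 − Q) − (40 + 0.05Q) = 16 → Q' = 46.6667.
ΔQ = 61.9048 − 46.6667 = 15.2381; the wedge equals the tax, 16.
Welfare loss = ½ × 15.2381 × 16 = 121.90.

121.90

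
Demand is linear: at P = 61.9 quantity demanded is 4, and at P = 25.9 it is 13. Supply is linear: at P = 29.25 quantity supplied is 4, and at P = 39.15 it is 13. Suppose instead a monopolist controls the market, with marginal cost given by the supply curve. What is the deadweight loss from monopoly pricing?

Demand slope = (25.9 − 61.9)/(13 − 4) = −4, so P = 77.9 − 4Q.
Supply slope = (39.15 − 29.25)/(13 − 4) = 1.1, so P = 24.85 + 1.1Q.
Competitive equilibrium: 77.9 − 4Q = 24.85 + 1.1Q → Q* = 10.402, P* = 36.2922.
Marginal revenue: MR = 77.9 − 8Q. Set MR = MC: 77.9 − 8Q = 24.85 + 1.1Q → Q_m = 5.8297.
Price P_m = 77.9 − 4·5.8297 = 54.5812; MC(Q_m) = 24.85 + 1.1·5.8297 = 31.2627.
Competitive Q* = 10.402, so ΔQ = 4.5723; wedge = 54.5812 − 31.2627 = 23.3185.
Deadweight loss = ½ × 4.5723 × 23.3185 = 53.31.

53.31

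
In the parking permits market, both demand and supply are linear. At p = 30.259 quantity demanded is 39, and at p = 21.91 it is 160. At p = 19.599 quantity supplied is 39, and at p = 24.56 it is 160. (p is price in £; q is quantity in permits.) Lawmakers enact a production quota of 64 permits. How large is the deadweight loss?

£284.40

Demand slope = (21.91 − 30.259)/(160 − 39) = −0.069, so p = 32.95 − 0.069q.
Supply slope = (24.56 − 19.599)/(160 − 39) = 0.041, so p = 18 + 0.041q.
Competitive equilibrium: 32.95 − 0.069q = 18 + 0.041q → q* = 135.9091, p* = 23.5723.
At q = 64: demand price = 32.95 − 0.069·64 = 28.534; supply price = 18 + 0.041·64 = 20.624.
Δq = 135.9091 − 64 = 71.9091; wedge = 28.534 − 20.624 = 7.91.
The triangle = ½ × 71.9091 × 7.91 = £284.40.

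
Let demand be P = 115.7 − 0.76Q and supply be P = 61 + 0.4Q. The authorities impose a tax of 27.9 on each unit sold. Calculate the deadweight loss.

335.52

Competitive equilibrium: 115.7 − 0.76Q = 61 + 0.4Q → Q* = 47.1552, P* = 79.8621.
With the tax, the buyer price exceeds the seller price by 27.9: (115.7 − 0.76Q) − (61 + 0.4Q) = 27.9 → Q' = 23.1034.
ΔQ = 47.1552 − 23.1034 = 24.0518; the wedge equals the tax, 27.9.
DWL = ½ × 24.0518 × 27.9 = 335.52.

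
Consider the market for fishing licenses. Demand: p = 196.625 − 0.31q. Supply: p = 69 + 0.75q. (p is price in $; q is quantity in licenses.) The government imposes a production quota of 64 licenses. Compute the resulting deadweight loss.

$1685.97

Competitive equilibrium: 196.625 − 0.31q = 69 + 0.75q → q* = 120.40094, p* = 159.30071.
At q = 64: demand price = 196.625 − 0.31·64 = 176.785; supply price = 69 + 0.75·64 = 117.
Δq = 120.40094 − 64 = 56.40094; wedge = 176.785 − 117 = 59.785.
Deadweight loss = ½ × 56.40094 × 59.785 = $1685.97.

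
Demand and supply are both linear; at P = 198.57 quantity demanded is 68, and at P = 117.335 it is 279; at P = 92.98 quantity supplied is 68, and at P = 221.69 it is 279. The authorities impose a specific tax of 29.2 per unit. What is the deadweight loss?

428.46

Demand slope = (117.335 − 198.57)/(279 − 68) = −0.385, so P = 224.75 − 0.385Q.
Supply slope = (221.69 − 92.98)/(279 − 68) = 0.61, so P = 51.5 + 0.61Q.
Competitive equilibrium: 224.75 − 0.385Q = 51.5 + 0.61Q → Q* = 174.1206, P* = 157.7136.
With the tax, the buyer price exceeds the seller price by 29.2: (224.75 − 0.385Q) − (51.5 + 0.61Q) = 29.2 → Q' = 144.7739.
ΔQ = 174.1206 − 144.7739 = 29.3467; the wedge equals the tax, 29.2.
Deadweight loss = ½ × 29.3467 × 29.2 = 428.46.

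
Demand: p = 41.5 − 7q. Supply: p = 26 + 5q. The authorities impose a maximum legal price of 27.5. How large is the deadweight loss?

5.90

Competitive equilibrium: 41.5 − 7q = 26 + 5q → q* = 1.2917, p* = 32.4583.
At the ceiling p = 27.5, quantity supplied = (27.5 − 26)/5 = 0.3.
Willingness to pay at q' = 0.3: 41.5 − 7·0.3 = 39.4.
Δq = 1.2917 − 0.3 = 0.9917; wedge = 39.4 − 27.5 = 11.9.
DWL = ½ × 0.9917 × 11.9 = 5.90.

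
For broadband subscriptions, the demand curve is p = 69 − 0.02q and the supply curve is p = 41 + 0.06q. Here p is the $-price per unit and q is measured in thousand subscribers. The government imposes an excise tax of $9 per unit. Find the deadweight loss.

Competitive equilibrium: 69 − 0.02q = 41 + 0.06q → q* = 350, p* = 62.
With the tax, the buyer price exceeds the seller price by 9: (69 − 0.02q) − (41 + 0.06q) = 9 → q' = 237.5.
Δq = 350 − 237.5 = 112.5; the wedge equals the tax, 9.
Deadweight loss = ½ × 112.5 × 9 = $506.25 thousand.

$506.25 thousand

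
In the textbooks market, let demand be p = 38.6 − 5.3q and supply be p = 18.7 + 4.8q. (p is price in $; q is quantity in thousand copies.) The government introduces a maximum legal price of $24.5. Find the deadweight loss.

Competitive equilibrium: 38.6 − 5.3q = 18.7 + 4.8q → q* = 1.9703, p* = 28.1574.
At the ceiling p = 24.5, quantity supplied = (24.5 − 18.7)/4.8 = 1.2083.
Willingness to pay at q' = 1.2083: 38.6 − 5.3·1.2083 = 32.196.
Δq = 1.9703 − 1.2083 = 0.762; wedge = 32.196 − 24.5 = 7.696.
The triangle = ½ × 0.762 × 7.696 = $2.93 thousand.

$2.93 thousand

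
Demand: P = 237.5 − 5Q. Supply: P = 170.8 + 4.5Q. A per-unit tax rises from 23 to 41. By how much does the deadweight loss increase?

60.63

Competitive equilibrium: 237.5 − 5Q = 170.8 + 4.5Q → Q* = 7.0211, P* = 202.3947.
For a per-unit tax t: ΔQ = t/9.5, so DWL = ½·t·(t/9.5) = t²/19.
At t = 23: DWL = 27.842. At t = 41: DWL = 88.474.
Increase = 88.474 − 27.842 = 60.63.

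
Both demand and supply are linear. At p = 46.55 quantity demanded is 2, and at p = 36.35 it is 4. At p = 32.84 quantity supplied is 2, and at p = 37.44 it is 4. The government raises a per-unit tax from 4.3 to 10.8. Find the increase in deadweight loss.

Demand slope = (36.35 − 46.55)/(4 − 2) = −5.1, so p = 56.75 − 5.1q.
Supply slope = (37.44 − 32.84)/(4 − 2) = 2.3, so p = 28.24 + 2.3q.
Competitive equilibrium: 56.75 − 5.1q = 28.24 + 2.3q → q* = 3.8527, p* = 37.1012.
For a per-unit tax t: Δq = t/7.4, so DWL = ½·t·(t/7.4) = t²/14.8.
At t = 4.3: DWL = 1.249. At t = 10.8: DWL = 7.881.
Increase = 7.881 − 1.249 = 6.63.

6.63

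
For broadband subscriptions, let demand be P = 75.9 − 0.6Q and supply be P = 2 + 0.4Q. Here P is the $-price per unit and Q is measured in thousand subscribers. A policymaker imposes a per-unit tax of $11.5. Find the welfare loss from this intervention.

Competitive equilibrium: 75.9 − 0.6Q = 2 + 0.4Q → Q* = 73.9, P* = 31.56.
With the tax, the buyer price exceeds the seller price by 11.5: (75.9 − 0.6Q) − (2 + 0.4Q) = 11.5 → Q' = 62.4.
ΔQ = 73.9 − 62.4 = 11.5; the wedge equals the tax, 11.5.
Welfare loss = ½ × 11.5 × 11.5 = $66.125 thousand.

$66.125 thousand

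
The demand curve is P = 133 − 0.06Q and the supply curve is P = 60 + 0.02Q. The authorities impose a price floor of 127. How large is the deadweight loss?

26406.25

Competitive equilibrium: 133 − 0.06Q = 60 + 0.02Q → Q* = 912.5, P* = 78.25.
At the floor P = 127, quantity demanded = (133 − 127)/0.06 = 100.
Sellers' marginal cost at Q' = 100: 60 + 0.02·100 = 62.
ΔQ = 912.5 − 100 = 812.5; wedge = 127 − 62 = 65.
The triangle = ½ × 812.5 × 65 = 26406.25.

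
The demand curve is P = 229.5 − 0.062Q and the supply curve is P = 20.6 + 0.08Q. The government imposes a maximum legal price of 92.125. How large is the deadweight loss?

23643.22

Competitive equilibrium: 229.5 − 0.062Q = 20.6 + 0.08Q → Q* = 1471.1268, P* = 138.2901.
At the ceiling P = 92.125, quantity supplied = (92.125 − 20.6)/0.08 = 894.0625.
Willingness to pay at Q' = 894.0625: 229.5 − 0.062·894.0625 = 174.0681.
ΔQ = 1471.1268 − 894.0625 = 577.0643; wedge = 174.0681 − 92.125 = 81.9431.
DWL = ½ × 577.0643 × 81.9431 = 23643.22.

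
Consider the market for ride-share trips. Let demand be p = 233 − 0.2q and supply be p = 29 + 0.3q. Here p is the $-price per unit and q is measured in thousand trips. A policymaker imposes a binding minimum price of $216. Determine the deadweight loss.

Competitive equilibrium: 233 − 0.2q = 29 + 0.3q → q* = 408, p* = 151.4.
At the floor p = 216, quantity demanded = (233 − 216)/0.2 = 85.
Sellers' marginal cost at q' = 85: 29 + 0.3·85 = 54.5.
Δq = 408 − 85 = 323; wedge = 216 − 54.5 = 161.5.
DWL = ½ × 323 × 161.5 = $26082.25 thousand.

$26082.25 thousand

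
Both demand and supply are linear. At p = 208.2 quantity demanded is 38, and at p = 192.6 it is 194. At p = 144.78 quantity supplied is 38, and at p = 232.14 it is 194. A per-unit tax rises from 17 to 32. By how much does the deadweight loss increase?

556.82

Demand slope = (192.6 − 208.2)/(194 − 38) = −0.1, so p = 212 − 0.1q.
Supply slope = (232.14 − 144.78)/(194 − 38) = 0.56, so p = 123.5 + 0.56q.
Competitive equilibrium: 212 − 0.1q = 123.5 + 0.56q → q* = 134.0909, p* = 198.5909.
For a per-unit tax t: Δq = t/0.66, so DWL = ½·t·(t/0.66) = t²/1.32.
At t = 17: DWL = 218.939. At t = 32: DWL = 775.758.
Increase = 775.758 − 218.939 = 556.82.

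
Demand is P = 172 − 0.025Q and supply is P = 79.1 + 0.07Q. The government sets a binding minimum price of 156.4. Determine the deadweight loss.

Competitive equilibrium: 172 − 0.025Q = 79.1 + 0.07Q → Q* = 977.8947, P* = 147.5526.
At the floor P = 156.4, quantity demanded = (172 − 156.4)/0.025 = 624.
Sellers' marginal cost at Q' = 624: 79.1 + 0.07·624 = 122.78.
ΔQ = 977.8947 − 624 = 353.8947; wedge = 156.4 − 122.78 = 33.62.
DWL = ½ × 353.8947 × 33.62 = 5948.97.

5948.97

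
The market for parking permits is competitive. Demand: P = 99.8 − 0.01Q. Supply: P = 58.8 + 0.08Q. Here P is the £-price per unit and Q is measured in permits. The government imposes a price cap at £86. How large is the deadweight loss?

£600.89

Competitive equilibrium: 99.8 − 0.01Q = 58.8 + 0.08Q → Q* = 455.5556, P* = 95.2444.
At the ceiling P = 86, quantity supplied = (86 − 58.8)/0.08 = 340.
Willingness to pay at Q' = 340: 99.8 − 0.01·340 = 96.4.
ΔQ = 455.5556 − 340 = 115.5556; wedge = 96.4 − 86 = 10.4.
Deadweight loss = ½ × 115.5556 × 10.4 = £600.89.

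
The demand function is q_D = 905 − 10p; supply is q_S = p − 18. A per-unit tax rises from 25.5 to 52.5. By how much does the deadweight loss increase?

In inverse form: demand p = 90.5 − 0.1q, supply p = 18 + q.
Competitive equilibrium: 90.5 − 0.1q = 18 + q → q* = 65.9091, p* = 83.9091.
For a per-unit tax t: Δq = t/1.1, so DWL = ½·t·(t/1.1) = t²/2.2.
At t = 25.5: DWL = 295.568. At t = 52.5: DWL = 1252.841.
Increase = 1252.841 − 295.568 = 957.27.

957.27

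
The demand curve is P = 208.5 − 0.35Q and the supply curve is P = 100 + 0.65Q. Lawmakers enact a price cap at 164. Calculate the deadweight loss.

Competitive equilibrium: 208.5 − 0.35Q = 100 + 0.65Q → Q* = 108.5, P* = 170.525.
At the ceiling P = 164, quantity supplied = (164 − 100)/0.65 = 98.4615.
Willingness to pay at Q' = 98.4615: 208.5 − 0.35·98.4615 = 174.0385.
ΔQ = 108.5 − 98.4615 = 10.0385; wedge = 174.0385 − 164 = 10.0385.
The triangle = ½ × 10.0385 × 10.0385 = 50.39.

50.39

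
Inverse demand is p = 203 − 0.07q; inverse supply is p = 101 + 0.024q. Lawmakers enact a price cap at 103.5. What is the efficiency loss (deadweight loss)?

Competitive equilibrium: 203 − 0.07q = 101 + 0.024q → q* = 1085.10638, p* = 127.04255.
At the ceiling p = 103.5, quantity supplied = (103.5 − 101)/0.024 = 104.16667.
Willingness to pay at q' = 104.16667: 203 − 0.07·104.16667 = 195.70833.
Δq = 1085.10638 − 104.16667 = 980.93971; wedge = 195.70833 − 103.5 = 92.20833.
Deadweight loss = ½ × 980.93971 × 92.20833 = 45225.41.

45225.41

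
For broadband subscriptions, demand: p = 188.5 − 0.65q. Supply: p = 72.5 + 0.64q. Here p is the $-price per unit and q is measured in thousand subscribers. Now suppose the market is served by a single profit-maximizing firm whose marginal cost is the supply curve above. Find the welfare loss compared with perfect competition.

$585.49 thousand

Competitive equilibrium: 188.5 − 0.65q = 72.5 + 0.64q → q* = 89.9225, p* = 130.0504.
Marginal revenue: MR = 188.5 − 1.3q. Set MR = MC: 188.5 − 1.3q = 72.5 + 0.64q → q_m = 59.7938.
Price p_m = 188.5 − 0.65·59.7938 = 149.634; MC(q_m) = 72.5 + 0.64·59.7938 = 110.768.
Competitive q* = 89.9225, so Δq = 30.1287; wedge = 149.634 − 110.768 = 38.866.
Deadweight loss = ½ × 30.1287 × 38.866 = $585.49 thousand.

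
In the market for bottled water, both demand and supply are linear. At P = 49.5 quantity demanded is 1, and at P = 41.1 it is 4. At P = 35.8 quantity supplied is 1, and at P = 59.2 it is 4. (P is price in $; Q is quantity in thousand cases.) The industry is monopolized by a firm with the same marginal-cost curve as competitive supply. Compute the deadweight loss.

Demand slope = (41.1 − 49.5)/(4 − 1) = −2.8, so P = 52.3 − 2.8Q.
Supply slope = (59.2 − 35.8)/(4 − 1) = 7.8, so P = 28 + 7.8Q.
Competitive equilibrium: 52.3 − 2.8Q = 28 + 7.8Q → Q* = 2.2925, P* = 45.8811.
Marginal revenue: MR = 52.3 − 5.6Q. Set MR = MC: 52.3 − 5.6Q = 28 + 7.8Q → Q_m = 1.8134.
Price P_m = 52.3 − 2.8·1.8134 = 47.2225; MC(Q_m) = 28 + 7.8·1.8134 = 42.1445.
Competitive Q* = 2.2925, so ΔQ = 0.4791; wedge = 47.2225 − 42.1445 = 5.078.
Welfare loss = ½ × 0.4791 × 5.078 = $1.22 thousand.

$1.22 thousand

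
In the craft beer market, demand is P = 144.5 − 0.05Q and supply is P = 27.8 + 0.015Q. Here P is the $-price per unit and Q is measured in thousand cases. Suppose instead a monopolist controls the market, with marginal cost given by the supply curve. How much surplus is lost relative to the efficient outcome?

Competitive equilibrium: 144.5 − 0.05Q = 27.8 + 0.015Q → Q* = 1795.38462, P* = 54.73077.
Marginal revenue: MR = 144.5 − 0.1Q. Set MR = MC: 144.5 − 0.1Q = 27.8 + 0.015Q → Q_m = 1014.78261.
Price P_m = 144.5 − 0.05·1014.78261 = 93.76087; MC(Q_m) = 27.8 + 0.015·1014.78261 = 43.02174.
Competitive Q* = 1795.38462, so ΔQ = 780.60201; wedge = 93.76087 − 43.02174 = 50.73913.
The triangle = ½ × 780.60201 × 50.73913 = $19803.53 thousand.

$19803.53 thousand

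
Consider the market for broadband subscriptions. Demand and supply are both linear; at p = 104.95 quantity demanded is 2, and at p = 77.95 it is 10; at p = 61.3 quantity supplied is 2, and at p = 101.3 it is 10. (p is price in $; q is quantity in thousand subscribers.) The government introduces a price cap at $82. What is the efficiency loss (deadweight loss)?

$4.81 thousand

Demand slope = (77.95 − 104.95)/(10 − 2) = −3.375, so p = 111.7 − 3.375q.
Supply slope = (101.3 − 61.3)/(10 − 2) = 5, so p = 51.3 + 5q.
Competitive equilibrium: 111.7 − 3.375q = 51.3 + 5q → q* = 7.2119, p* = 87.3597.
At the ceiling p = 82, quantity supplied = (82 − 51.3)/5 = 6.14.
Willingness to pay at q' = 6.14: 111.7 − 3.375·6.14 = 90.9775.
Δq = 7.2119 − 6.14 = 1.0719; wedge = 90.9775 − 82 = 8.9775.
Welfare loss = ½ × 1.0719 × 8.9775 = $4.81 thousand.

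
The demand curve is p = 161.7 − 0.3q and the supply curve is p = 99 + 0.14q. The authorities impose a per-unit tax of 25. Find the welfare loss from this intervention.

710.23

Competitive equilibrium: 161.7 − 0.3q = 99 + 0.14q → q* = 142.5, p* = 118.95.
With the tax, the buyer price exceeds the seller price by 25: (161.7 − 0.3q) − (99 + 0.14q) = 25 → q' = 85.6818.
Δq = 142.5 − 85.6818 = 56.8182; the wedge equals the tax, 25.
Deadweight loss = ½ × 56.8182 × 25 = 710.23.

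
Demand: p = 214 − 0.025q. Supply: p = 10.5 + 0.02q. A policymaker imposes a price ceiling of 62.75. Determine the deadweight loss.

82058.38

Competitive equilibrium: 214 − 0.025q = 10.5 + 0.02q → q* = 4522.2222, p* = 100.9444.
At the ceiling p = 62.75, quantity supplied = (62.75 − 10.5)/0.02 = 2612.5.
Willingness to pay at q' = 2612.5: 214 − 0.025·2612.5 = 148.6875.
Δq = 4522.2222 − 2612.5 = 1909.7222; wedge = 148.6875 − 62.75 = 85.9375.
DWL = ½ × 1909.7222 × 85.9375 = 82058.38.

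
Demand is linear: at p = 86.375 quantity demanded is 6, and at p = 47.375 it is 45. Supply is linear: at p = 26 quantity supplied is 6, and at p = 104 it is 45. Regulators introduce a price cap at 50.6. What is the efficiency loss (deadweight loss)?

91.85

Demand slope = (47.375 − 86.375)/(45 − 6) = −1, so p = 92.375 − q.
Supply slope = (104 − 26)/(45 − 6) = 2, so p = 14 + 2q.
Competitive equilibrium: 92.375 − q = 14 + 2q → q* = 26.125, p* = 66.25.
At the ceiling p = 50.6, quantity supplied = (50.6 − 14)/2 = 18.3.
Willingness to pay at q' = 18.3: 92.375 − 1·18.3 = 74.075.
Δq = 26.125 − 18.3 = 7.825; wedge = 74.075 − 50.6 = 23.475.
The triangle = ½ × 7.825 × 23.475 = 91.85.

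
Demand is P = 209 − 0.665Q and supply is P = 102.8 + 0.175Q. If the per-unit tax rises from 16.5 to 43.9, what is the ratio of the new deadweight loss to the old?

Competitive equilibrium: 209 − 0.665Q = 102.8 + 0.175Q → Q* = 126.4286, P* = 124.925.
For a per-unit tax t: ΔQ = t/0.84, so DWL = ½·t·(t/0.84) = t²/1.68.
At t = 16.5: DWL = 162.054. At t = 43.9: DWL = 1147.149.
Ratio = (43.9/16.5)² = 7.079.

7.079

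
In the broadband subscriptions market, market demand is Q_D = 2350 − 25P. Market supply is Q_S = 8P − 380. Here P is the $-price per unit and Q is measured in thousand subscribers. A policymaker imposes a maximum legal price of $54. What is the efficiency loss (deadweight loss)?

In inverse form: demand P = 94 − 0.04Q, supply P = 47.5 + 0.125Q.
Competitive equilibrium: 94 − 0.04Q = 47.5 + 0.125Q → Q* = 281.8182, P* = 82.7273.
At the ceiling P = 54, quantity supplied = (54 − 47.5)/0.125 = 52.
Willingness to pay at Q' = 52: 94 − 0.04·52 = 91.92.
ΔQ = 281.8182 − 52 = 229.8182; wedge = 91.92 − 54 = 37.92.
DWL = ½ × 229.8182 × 37.92 = $4357.35 thousand.

$4357.35 thousand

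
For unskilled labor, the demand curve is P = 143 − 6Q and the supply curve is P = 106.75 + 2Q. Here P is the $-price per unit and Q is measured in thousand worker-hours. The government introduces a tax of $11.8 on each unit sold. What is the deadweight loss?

Competitive equilibrium: 143 − 6Q = 106.75 + 2Q → Q* = 4.5313, P* = 115.8125.
With the tax, the buyer price exceeds the seller price by 11.8: (143 − 6Q) − (106.75 + 2Q) = 11.8 → Q' = 3.0563.
ΔQ = 4.5313 − 3.0563 = 1.475; the wedge equals the tax, 11.8.
Welfare loss = ½ × 1.475 × 11.8 = $8.70 thousand.

$8.70 thousand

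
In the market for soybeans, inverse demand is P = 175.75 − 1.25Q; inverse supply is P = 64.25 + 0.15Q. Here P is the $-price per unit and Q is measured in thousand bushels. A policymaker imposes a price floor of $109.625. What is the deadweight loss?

Competitive equilibrium: 175.75 − 1.25Q = 64.25 + 0.15Q → Q* = 79.6429, P* = 76.1964.
At the floor P = 109.625, quantity demanded = (175.75 − 109.625)/1.25 = 52.9.
Sellers' marginal cost at Q' = 52.9: 64.25 + 0.15·52.9 = 72.185.
ΔQ = 79.6429 − 52.9 = 26.7429; wedge = 109.625 − 72.185 = 37.44.
Deadweight loss = ½ × 26.7429 × 37.44 = $500.63 thousand.

$500.63 thousand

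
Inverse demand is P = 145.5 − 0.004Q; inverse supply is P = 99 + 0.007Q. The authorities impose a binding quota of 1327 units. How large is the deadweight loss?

Competitive equilibrium: 145.5 − 0.004Q = 99 + 0.007Q → Q* = 4227.2727, P* = 128.5909.
At Q = 1327: demand price = 145.5 − 0.004·1327 = 140.192; supply price = 99 + 0.007·1327 = 108.289.
ΔQ = 4227.2727 − 1327 = 2900.2727; wedge = 140.192 − 108.289 = 31.903.
The triangle = ½ × 2900.2727 × 31.903 = 46263.70.

46263.70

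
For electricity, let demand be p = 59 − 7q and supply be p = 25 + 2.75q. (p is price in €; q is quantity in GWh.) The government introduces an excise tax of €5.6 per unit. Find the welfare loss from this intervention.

Competitive equilibrium: 59 − 7q = 25 + 2.75q → q* = 3.4872, p* = 34.5897.
With the tax, the buyer price exceeds the seller price by 5.6: (59 − 7q) − (25 + 2.75q) = 5.6 → q' = 2.9128.
Δq = 3.4872 − 2.9128 = 0.5744; the wedge equals the tax, 5.6.
Welfare loss = ½ × 0.5744 × 5.6 = €1.61.

€1.61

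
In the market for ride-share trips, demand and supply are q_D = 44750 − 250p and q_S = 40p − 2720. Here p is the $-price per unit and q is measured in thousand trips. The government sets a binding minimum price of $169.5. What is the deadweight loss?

In inverse form: demand p = 179 − 0.004q, supply p = 68 + 0.025q.
Competitive equilibrium: 179 − 0.004q = 68 + 0.025q → q* = 3827.5862, p* = 163.6897.
At the floor p = 169.5, quantity demanded = (179 − 169.5)/0.004 = 2375.
Sellers' marginal cost at q' = 2375: 68 + 0.025·2375 = 127.375.
Δq = 3827.5862 − 2375 = 1452.5862; wedge = 169.5 − 127.375 = 42.125.
Welfare loss = ½ × 1452.5862 × 42.125 = $30595.10 thousand.

$30595.10 thousand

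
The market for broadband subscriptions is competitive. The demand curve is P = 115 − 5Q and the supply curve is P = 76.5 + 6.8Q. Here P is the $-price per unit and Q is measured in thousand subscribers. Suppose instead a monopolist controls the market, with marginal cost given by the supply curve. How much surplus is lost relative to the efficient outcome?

Competitive equilibrium: 115 − 5Q = 76.5 + 6.8Q → Q* = 3.2627, P* = 98.6864.
Marginal revenue: MR = 115 − 10Q. Set MR = MC: 115 − 10Q = 76.5 + 6.8Q → Q_m = 2.2917.
Price P_m = 115 − 5·2.2917 = 103.5415; MC(Q_m) = 76.5 + 6.8·2.2917 = 92.0836.
Competitive Q* = 3.2627, so ΔQ = 0.971; wedge = 103.5415 − 92.0836 = 11.4579.
Deadweight loss = ½ × 0.971 × 11.4579 = $5.56 thousand.

$5.56 thousand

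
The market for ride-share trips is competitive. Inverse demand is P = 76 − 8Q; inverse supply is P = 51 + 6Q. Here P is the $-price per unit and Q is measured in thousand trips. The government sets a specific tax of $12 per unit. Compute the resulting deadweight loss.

$5.14 thousand

Competitive equilibrium: 76 − 8Q = 51 + 6Q → Q* = 1.7857, P* = 61.7143.
With the tax, the buyer price exceeds the seller price by 12: (76 − 8Q) − (51 + 6Q) = 12 → Q' = 0.9286.
ΔQ = 1.7857 − 0.9286 = 0.8571; the wedge equals the tax, 12.
DWL = ½ × 0.8571 × 12 = $5.14 thousand.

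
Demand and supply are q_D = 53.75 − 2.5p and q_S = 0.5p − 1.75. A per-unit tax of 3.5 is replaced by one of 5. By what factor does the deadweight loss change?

2.041

In inverse form: demand p = 21.5 − 0.4q, supply p = 3.5 + 2q.
Competitive equilibrium: 21.5 − 0.4q = 3.5 + 2q → q* = 7.5, p* = 18.5.
For a per-unit tax t: Δq = t/2.4, so DWL = ½·t·(t/2.4) = t²/4.8.
At t = 3.5: DWL = 2.552. At t = 5: DWL = 5.208.
Ratio = (5/3.5)² = 2.041.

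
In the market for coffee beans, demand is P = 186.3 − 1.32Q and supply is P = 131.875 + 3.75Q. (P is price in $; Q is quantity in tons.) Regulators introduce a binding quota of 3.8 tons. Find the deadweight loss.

Competitive equilibrium: 186.3 − 1.32Q = 131.875 + 3.75Q → Q* = 10.7347, P* = 172.1302.
At Q = 3.8: demand price = 186.3 − 1.32·3.8 = 181.284; supply price = 131.875 + 3.75·3.8 = 146.125.
ΔQ = 10.7347 − 3.8 = 6.9347; wedge = 181.284 − 146.125 = 35.159.
The triangle = ½ × 6.9347 × 35.159 = $121.91.

$121.91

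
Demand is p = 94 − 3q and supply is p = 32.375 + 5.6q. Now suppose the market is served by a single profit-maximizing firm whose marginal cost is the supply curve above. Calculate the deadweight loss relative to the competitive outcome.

Competitive equilibrium: 94 − 3q = 32.375 + 5.6q → q* = 7.1657, p* = 72.5029.
Marginal revenue: MR = 94 − 6q. Set MR = MC: 94 − 6q = 32.375 + 5.6q → q_m = 5.3125.
Price p_m = 94 − 3·5.3125 = 78.0625; MC(q_m) = 32.375 + 5.6·5.3125 = 62.125.
Competitive q* = 7.1657, so Δq = 1.8532; wedge = 78.0625 − 62.125 = 15.9375.
Welfare loss = ½ × 1.8532 × 15.9375 = 14.77.

14.77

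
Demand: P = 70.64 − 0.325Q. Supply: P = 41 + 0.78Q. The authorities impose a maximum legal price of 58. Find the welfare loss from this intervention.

Competitive equilibrium: 70.64 − 0.325Q = 41 + 0.78Q → Q* = 26.8235, P* = 61.9224.
At the ceiling P = 58, quantity supplied = (58 − 41)/0.78 = 21.7949.
Willingness to pay at Q' = 21.7949: 70.64 − 0.325·21.7949 = 63.5567.
ΔQ = 26.8235 − 21.7949 = 5.0286; wedge = 63.5567 − 58 = 5.5567.
Welfare loss = ½ × 5.0286 × 5.5567 = 13.97.

13.97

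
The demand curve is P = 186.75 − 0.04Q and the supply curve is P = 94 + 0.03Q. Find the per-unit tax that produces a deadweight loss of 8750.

Competitive equilibrium: 186.75 − 0.04Q = 94 + 0.03Q → Q* = 1325, P* = 133.75.
A tax t gives ΔQ = t/0.07 and wedge t, so DWL = t²/0.14.
t²/0.14 = 8750 → t² = 1225 → t = 35.

35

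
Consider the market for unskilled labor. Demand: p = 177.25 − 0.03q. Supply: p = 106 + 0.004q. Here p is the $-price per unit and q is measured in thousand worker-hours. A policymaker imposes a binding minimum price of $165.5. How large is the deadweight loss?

Competitive equilibrium: 177.25 − 0.03q = 106 + 0.004q → q* = 2095.58824, p* = 114.38235.
At the floor p = 165.5, quantity demanded = (177.25 − 165.5)/0.03 = 391.66667.
Sellers' marginal cost at q' = 391.66667: 106 + 0.004·391.66667 = 107.56667.
Δq = 2095.58824 − 391.66667 = 1703.92157; wedge = 165.5 − 107.56667 = 57.93333.
The triangle = ½ × 1703.92157 × 57.93333 = $49356.93 thousand.

$49356.93 thousand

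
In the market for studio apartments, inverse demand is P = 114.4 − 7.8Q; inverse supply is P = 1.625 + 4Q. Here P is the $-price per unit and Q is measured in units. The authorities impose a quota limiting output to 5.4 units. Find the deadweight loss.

Competitive equilibrium: 114.4 − 7.8Q = 1.625 + 4Q → Q* = 9.5572, P* = 39.8538.
At Q = 5.4: demand price = 114.4 − 7.8·5.4 = 72.28; supply price = 1.625 + 4·5.4 = 23.225.
ΔQ = 9.5572 − 5.4 = 4.1572; wedge = 72.28 − 23.225 = 49.055.
The triangle = ½ × 4.1572 × 49.055 = $101.97.

$101.97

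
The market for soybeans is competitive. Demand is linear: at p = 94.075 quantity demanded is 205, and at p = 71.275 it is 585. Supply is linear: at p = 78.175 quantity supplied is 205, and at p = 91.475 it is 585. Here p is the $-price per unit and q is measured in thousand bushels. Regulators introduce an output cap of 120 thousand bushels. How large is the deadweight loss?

$3025.27 thousand

Demand slope = (71.275 − 94.075)/(585 − 205) = −0.06, so p = 106.375 − 0.06q.
Supply slope = (91.475 − 78.175)/(585 − 205) = 0.035, so p = 71 + 0.035q.
Competitive equilibrium: 106.375 − 0.06q = 71 + 0.035q → q* = 372.3684, p* = 84.0329.
At q = 120: demand price = 106.375 − 0.06·120 = 99.175; supply price = 71 + 0.035·120 = 75.2.
Δq = 372.3684 − 120 = 252.3684; wedge = 99.175 − 75.2 = 23.975.
The triangle = ½ × 252.3684 × 23.975 = $3025.27 thousand.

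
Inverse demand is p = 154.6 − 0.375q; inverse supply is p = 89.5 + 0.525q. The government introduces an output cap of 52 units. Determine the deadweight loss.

Competitive equilibrium: 154.6 − 0.375q = 89.5 + 0.525q → q* = 72.3333, p* = 127.475.
At q = 52: demand price = 154.6 − 0.375·52 = 135.1; supply price = 89.5 + 0.525·52 = 116.8.
Δq = 72.3333 − 52 = 20.3333; wedge = 135.1 − 116.8 = 18.3.
Welfare loss = ½ × 20.3333 × 18.3 = 186.05.

186.05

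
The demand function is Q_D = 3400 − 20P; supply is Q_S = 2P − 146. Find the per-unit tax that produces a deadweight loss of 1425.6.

39.6

In inverse form: demand P = 170 − 0.05Q, supply P = 73 + 0.5Q.
Competitive equilibrium: 170 − 0.05Q = 73 + 0.5Q → Q* = 176.3636, P* = 161.1818.
A tax t gives ΔQ = t/0.55 and wedge t, so DWL = t²/1.1.
t²/1.1 = 1425.6 → t² = 1568.16 → t = 39.6.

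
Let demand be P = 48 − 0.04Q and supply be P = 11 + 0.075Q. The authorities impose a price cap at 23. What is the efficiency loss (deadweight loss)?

Competitive equilibrium: 48 − 0.04Q = 11 + 0.075Q → Q* = 321.7391, P* = 35.1304.
At the ceiling P = 23, quantity supplied = (23 − 11)/0.075 = 160.
Willingness to pay at Q' = 160: 48 − 0.04·160 = 41.6.
ΔQ = 321.7391 − 160 = 161.7391; wedge = 41.6 − 23 = 18.6.
Deadweight loss = ½ × 161.7391 × 18.6 = 1504.17.

1504.17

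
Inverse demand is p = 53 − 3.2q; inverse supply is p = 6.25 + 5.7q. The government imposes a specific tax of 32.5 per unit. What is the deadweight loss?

59.34

Competitive equilibrium: 53 − 3.2q = 6.25 + 5.7q → q* = 5.2528, p* = 36.191.
With the tax, the buyer price exceeds the seller price by 32.5: (53 − 3.2q) − (6.25 + 5.7q) = 32.5 → q' = 1.6011.
Δq = 5.2528 − 1.6011 = 3.6517; the wedge equals the tax, 32.5.
DWL = ½ × 3.6517 × 32.5 = 59.34.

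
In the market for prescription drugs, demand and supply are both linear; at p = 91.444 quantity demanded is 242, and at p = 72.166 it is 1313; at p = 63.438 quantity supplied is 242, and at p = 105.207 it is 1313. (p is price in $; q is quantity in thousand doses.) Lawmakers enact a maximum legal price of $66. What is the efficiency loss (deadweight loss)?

$5163.35 thousand

Demand slope = (72.166 − 91.444)/(1313 − 242) = −0.018, so p = 95.8 − 0.018q.
Supply slope = (105.207 − 63.438)/(1313 − 242) = 0.039, so p = 54 + 0.039q.
Competitive equilibrium: 95.8 − 0.018q = 54 + 0.039q → q* = 733.33333, p* = 82.6.
At the ceiling p = 66, quantity supplied = (66 − 54)/0.039 = 307.69231.
Willingness to pay at q' = 307.69231: 95.8 − 0.018·307.69231 = 90.26154.
Δq = 733.33333 − 307.69231 = 425.64102; wedge = 90.26154 − 66 = 24.26154.
Deadweight loss = ½ × 425.64102 × 24.26154 = $5163.35 thousand.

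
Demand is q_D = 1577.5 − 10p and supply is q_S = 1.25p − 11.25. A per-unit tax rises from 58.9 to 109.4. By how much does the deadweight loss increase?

In inverse form: demand p = 157.75 − 0.1q, supply p = 9 + 0.8q.
Competitive equilibrium: 157.75 − 0.1q = 9 + 0.8q → q* = 165.2778, p* = 141.2222.
For a per-unit tax t: Δq = t/0.9, so DWL = ½·t·(t/0.9) = t²/1.8.
At t = 58.9: DWL = 1927.339. At t = 109.4: DWL = 6649.089.
Increase = 6649.089 − 1927.339 = 4721.75.

4721.75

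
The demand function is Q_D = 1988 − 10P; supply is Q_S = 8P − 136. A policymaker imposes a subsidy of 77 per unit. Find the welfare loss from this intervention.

In inverse form: demand P = 198.8 − 0.1Q, supply P = 17 + 0.125Q.
Competitive equilibrium: 198.8 − 0.1Q = 17 + 0.125Q → Q* = 808, P* = 118.
The subsidy lowers effective supply by 77: P = 0.125Q − 60.
New quantity: 198.8 − 0.1Q = 0.125Q − 60 → Q' = 1150.22222.
Overproduction ΔQ = 1150.22222 − 808 = 342.22222; wedge = subsidy = 77.
Welfare loss = ½ × 342.22222 × 77 = 13175.56.

13175.56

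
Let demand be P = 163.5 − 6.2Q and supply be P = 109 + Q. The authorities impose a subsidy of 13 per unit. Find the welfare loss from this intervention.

Competitive equilibrium: 163.5 − 6.2Q = 109 + Q → Q* = 7.5694, P* = 116.5694.
The subsidy lowers effective supply by 13: P = 96 + Q.
New quantity: 163.5 − 6.2Q = 96 + Q → Q' = 9.375.
Overproduction ΔQ = 9.375 − 7.5694 = 1.8056; wedge = subsidy = 13.
The triangle = ½ × 1.8056 × 13 = 11.74.

11.74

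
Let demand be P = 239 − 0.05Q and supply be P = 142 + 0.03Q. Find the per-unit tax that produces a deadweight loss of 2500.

Competitive equilibrium: 239 − 0.05Q = 142 + 0.03Q → Q* = 1212.5, P* = 178.375.
A tax t gives ΔQ = t/0.08 and wedge t, so DWL = t²/0.16.
t²/0.16 = 2500 → t² = 400 → t = 20.

20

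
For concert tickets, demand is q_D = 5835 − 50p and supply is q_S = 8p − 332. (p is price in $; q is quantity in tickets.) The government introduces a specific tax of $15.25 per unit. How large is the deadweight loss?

$801.94

In inverse form: demand p = 116.7 − 0.02q, supply p = 41.5 + 0.125q.
Competitive equilibrium: 116.7 − 0.02q = 41.5 + 0.125q → q* = 518.6207, p* = 106.3276.
With the tax, the buyer price exceeds the seller price by 15.25: (116.7 − 0.02q) − (41.5 + 0.125q) = 15.25 → q' = 413.4483.
Δq = 518.6207 − 413.4483 = 105.1724; the wedge equals the tax, 15.25.
DWL = ½ × 105.1724 × 15.25 = $801.94.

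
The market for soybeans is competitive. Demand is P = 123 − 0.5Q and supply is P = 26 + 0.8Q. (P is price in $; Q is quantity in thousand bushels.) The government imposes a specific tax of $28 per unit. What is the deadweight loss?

Competitive equilibrium: 123 − 0.5Q = 26 + 0.8Q → Q* = 74.6154, P* = 85.6923.
With the tax, the buyer price exceeds the seller price by 28: (123 − 0.5Q) − (26 + 0.8Q) = 28 → Q' = 53.0769.
ΔQ = 74.6154 − 53.0769 = 21.5385; the wedge equals the tax, 28.
DWL = ½ × 21.5385 × 28 = $301.54 thousand.

$301.54 thousand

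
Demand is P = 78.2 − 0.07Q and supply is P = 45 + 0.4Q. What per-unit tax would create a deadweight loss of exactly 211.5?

14.1

Competitive equilibrium: 78.2 − 0.07Q = 45 + 0.4Q → Q* = 70.6383, P* = 73.2553.
A tax t gives ΔQ = t/0.47 and wedge t, so DWL = t²/0.94.
t²/0.94 = 211.5 → t² = 198.81 → t = 14.1.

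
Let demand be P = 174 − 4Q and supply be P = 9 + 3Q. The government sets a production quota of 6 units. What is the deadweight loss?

Competitive equilibrium: 174 − 4Q = 9 + 3Q → Q* = 23.5714, P* = 79.7143.
At Q = 6: demand price = 174 − 4·6 = 150; supply price = 9 + 3·6 = 27.
ΔQ = 23.5714 − 6 = 17.5714; wedge = 150 − 27 = 123.
DWL = ½ × 17.5714 × 123 = 1080.64.

1080.64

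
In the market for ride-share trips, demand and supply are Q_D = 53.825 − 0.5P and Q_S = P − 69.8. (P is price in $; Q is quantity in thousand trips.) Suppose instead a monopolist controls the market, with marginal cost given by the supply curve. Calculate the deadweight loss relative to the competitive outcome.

$38.20 thousand

In inverse form: demand P = 107.65 − 2Q, supply P = 69.8 + Q.
Competitive equilibrium: 107.65 − 2Q = 69.8 + Q → Q* = 12.6167, P* = 82.4167.
Marginal revenue: MR = 107.65 − 4Q. Set MR = MC: 107.65 − 4Q = 69.8 + Q → Q_m = 7.57.
Price P_m = 107.65 − 2·7.57 = 92.51; MC(Q_m) = 69.8 + 1·7.57 = 77.37.
Competitive Q* = 12.6167, so ΔQ = 5.0467; wedge = 92.51 − 77.37 = 15.14.
Deadweight loss = ½ × 5.0467 × 15.14 = $38.20 thousand.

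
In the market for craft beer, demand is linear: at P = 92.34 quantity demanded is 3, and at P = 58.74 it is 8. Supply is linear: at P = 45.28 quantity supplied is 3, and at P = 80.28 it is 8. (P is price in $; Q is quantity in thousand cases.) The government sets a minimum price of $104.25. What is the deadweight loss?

Demand slope = (58.74 − 92.34)/(8 − 3) = −6.72, so P = 112.5 − 6.72Q.
Supply slope = (80.28 − 45.28)/(8 − 3) = 7, so P = 24.28 + 7Q.
Competitive equilibrium: 112.5 − 6.72Q = 24.28 + 7Q → Q* = 6.43, P* = 69.2902.
At the floor P = 104.25, quantity demanded = (112.5 − 104.25)/6.72 = 1.2277.
Sellers' marginal cost at Q' = 1.2277: 24.28 + 7·1.2277 = 32.8739.
ΔQ = 6.43 − 1.2277 = 5.2023; wedge = 104.25 − 32.8739 = 71.3761.
Deadweight loss = ½ × 5.2023 × 71.3761 = $185.66 thousand.

$185.66 thousand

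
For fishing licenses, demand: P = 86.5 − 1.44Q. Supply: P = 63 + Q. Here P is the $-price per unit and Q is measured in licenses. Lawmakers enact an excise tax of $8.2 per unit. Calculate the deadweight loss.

$13.78

Competitive equilibrium: 86.5 − 1.44Q = 63 + Q → Q* = 9.6311, P* = 72.6311.
With the tax, the buyer price exceeds the seller price by 8.2: (86.5 − 1.44Q) − (63 + Q) = 8.2 → Q' = 6.2705.
ΔQ = 9.6311 − 6.2705 = 3.3606; the wedge equals the tax, 8.2.
Deadweight loss = ½ × 3.3606 × 8.2 = $13.78.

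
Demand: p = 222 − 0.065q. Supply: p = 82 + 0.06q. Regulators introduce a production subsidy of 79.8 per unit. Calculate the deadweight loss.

Competitive equilibrium: 222 − 0.065q = 82 + 0.06q → q* = 1120, p* = 149.2.
The subsidy lowers effective supply by 79.8: p = 2.2 + 0.06q.
New quantity: 222 − 0.065q = 2.2 + 0.06q → q' = 1758.4.
Overproduction Δq = 1758.4 − 1120 = 638.4; wedge = subsidy = 79.8.
Deadweight loss = ½ × 638.4 × 79.8 = 25472.16.

25472.16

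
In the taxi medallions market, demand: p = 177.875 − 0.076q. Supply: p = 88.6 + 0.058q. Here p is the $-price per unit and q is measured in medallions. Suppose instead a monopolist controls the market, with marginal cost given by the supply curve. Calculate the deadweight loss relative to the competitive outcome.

$3895.05

Competitive equilibrium: 177.875 − 0.076q = 88.6 + 0.058q → q* = 666.23134, p* = 127.24142.
Marginal revenue: MR = 177.875 − 0.152q. Set MR = MC: 177.875 − 0.152q = 88.6 + 0.058q → q_m = 425.11905.
Price p_m = 177.875 − 0.076·425.11905 = 145.56595; MC(q_m) = 88.6 + 0.058·425.11905 = 113.2569.
Competitive q* = 666.23134, so Δq = 241.11229; wedge = 145.56595 − 113.2569 = 32.30905.
DWL = ½ × 241.11229 × 32.30905 = $3895.05.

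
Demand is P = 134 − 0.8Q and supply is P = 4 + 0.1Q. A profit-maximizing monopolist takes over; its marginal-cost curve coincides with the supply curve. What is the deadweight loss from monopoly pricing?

Competitive equilibrium: 134 − 0.8Q = 4 + 0.1Q → Q* = 144.4444, P* = 18.4444.
Marginal revenue: MR = 134 − 1.6Q. Set MR = MC: 134 − 1.6Q = 4 + 0.1Q → Q_m = 76.4706.
Price P_m = 134 − 0.8·76.4706 = 72.8235; MC(Q_m) = 4 + 0.1·76.4706 = 11.6471.
Competitive Q* = 144.4444, so ΔQ = 67.9738; wedge = 72.8235 − 11.6471 = 61.1764.
Welfare loss = ½ × 67.9738 × 61.1764 = 2079.20.

2079.20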